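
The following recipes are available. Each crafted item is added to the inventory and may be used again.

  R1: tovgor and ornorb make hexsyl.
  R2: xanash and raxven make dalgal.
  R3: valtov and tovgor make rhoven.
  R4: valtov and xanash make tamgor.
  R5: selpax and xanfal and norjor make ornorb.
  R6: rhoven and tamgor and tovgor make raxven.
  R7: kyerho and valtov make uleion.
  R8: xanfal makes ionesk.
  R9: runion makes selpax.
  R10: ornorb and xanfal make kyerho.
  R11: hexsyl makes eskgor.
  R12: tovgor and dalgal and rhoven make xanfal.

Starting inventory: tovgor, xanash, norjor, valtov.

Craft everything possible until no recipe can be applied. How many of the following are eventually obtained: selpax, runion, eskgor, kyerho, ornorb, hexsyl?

0

selpax would need runion (R9), but runion is never obtained.
No rule produces runion, and it is not given.
eskgor would need hexsyl (R11), but hexsyl is never obtained.
kyerho would need ornorb and xanfal (R10), but ornorb is never obtained.
ornorb would need selpax, xanfal, and norjor (R5), but selpax is never obtained.
hexsyl would need tovgor and ornorb (R1), but ornorb is never obtained.
None of the 6 are reached.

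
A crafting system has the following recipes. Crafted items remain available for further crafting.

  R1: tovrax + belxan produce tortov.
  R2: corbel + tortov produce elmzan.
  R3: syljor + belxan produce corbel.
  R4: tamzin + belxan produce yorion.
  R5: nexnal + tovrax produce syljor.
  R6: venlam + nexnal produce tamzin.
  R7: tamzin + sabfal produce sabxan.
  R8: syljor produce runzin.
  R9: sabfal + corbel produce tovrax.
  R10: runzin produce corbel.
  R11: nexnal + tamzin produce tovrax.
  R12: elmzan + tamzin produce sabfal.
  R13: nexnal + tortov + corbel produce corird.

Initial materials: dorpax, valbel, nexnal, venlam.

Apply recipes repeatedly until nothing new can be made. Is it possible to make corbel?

venlam + nexnal → tamzin (R6).
Using R11, nexnal and tamzin make tovrax.
nexnal + tovrax → syljor (R5).
Using R8, syljor makes runzin.
runzin → corbel (R10).

Yes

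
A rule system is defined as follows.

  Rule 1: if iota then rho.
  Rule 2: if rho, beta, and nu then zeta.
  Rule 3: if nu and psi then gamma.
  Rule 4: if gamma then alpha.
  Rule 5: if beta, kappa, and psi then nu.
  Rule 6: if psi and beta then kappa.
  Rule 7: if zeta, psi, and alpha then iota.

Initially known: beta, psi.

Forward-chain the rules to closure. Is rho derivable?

No

rho would need iota (Rule 1), but iota is never established.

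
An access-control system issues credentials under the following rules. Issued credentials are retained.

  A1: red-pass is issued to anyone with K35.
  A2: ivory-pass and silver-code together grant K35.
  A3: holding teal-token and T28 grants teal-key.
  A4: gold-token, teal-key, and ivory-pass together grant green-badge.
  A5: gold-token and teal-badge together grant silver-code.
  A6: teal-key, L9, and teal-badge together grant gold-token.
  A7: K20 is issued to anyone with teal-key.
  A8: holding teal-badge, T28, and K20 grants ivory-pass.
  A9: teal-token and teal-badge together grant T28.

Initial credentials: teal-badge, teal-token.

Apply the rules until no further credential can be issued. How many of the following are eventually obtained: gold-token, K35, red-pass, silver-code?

0

gold-token would need teal-key, L9, and teal-badge (A6), but L9 is never granted.
K35 would need ivory-pass and silver-code (A2), but silver-code is never granted.
red-pass would need K35 (A1), but K35 is never granted.
silver-code would need gold-token and teal-badge (A5), but gold-token is never granted.
None of the 4 are reached.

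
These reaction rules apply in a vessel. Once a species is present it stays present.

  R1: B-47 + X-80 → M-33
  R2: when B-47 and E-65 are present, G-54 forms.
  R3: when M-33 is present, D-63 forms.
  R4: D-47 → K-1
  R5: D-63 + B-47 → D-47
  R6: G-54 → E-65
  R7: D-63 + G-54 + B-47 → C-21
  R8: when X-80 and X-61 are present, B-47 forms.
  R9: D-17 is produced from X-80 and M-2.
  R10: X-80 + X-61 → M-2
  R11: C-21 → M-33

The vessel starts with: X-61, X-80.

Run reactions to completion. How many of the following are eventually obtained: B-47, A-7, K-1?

X-80 and X-61 present → B-47 forms (R8).
B-47 and X-80 present → M-33 forms (R1).
M-33 present → D-63 forms (R3).
D-63 and B-47 present → D-47 forms (R5).
D-47 present → K-1 forms (R4).
B-47: reached.
No rule produces A-7, and it is not given.
K-1: reached.
Reached: B-47 and K-1 — 2 of the 3.

2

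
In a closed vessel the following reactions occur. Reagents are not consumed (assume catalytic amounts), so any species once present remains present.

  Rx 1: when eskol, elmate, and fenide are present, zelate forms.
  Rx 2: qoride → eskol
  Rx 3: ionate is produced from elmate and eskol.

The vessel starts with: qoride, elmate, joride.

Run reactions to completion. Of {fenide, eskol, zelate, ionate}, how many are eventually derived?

2

qoride present → eskol forms (Rx 2).
elmate and eskol present → ionate forms (Rx 3).
No rule produces fenide, and it is not given.
eskol: reached.
zelate would need eskol, elmate, and fenide (Rx 1), but fenide never forms.
ionate: reached.
Reached: eskol and ionate — 2 of the 4.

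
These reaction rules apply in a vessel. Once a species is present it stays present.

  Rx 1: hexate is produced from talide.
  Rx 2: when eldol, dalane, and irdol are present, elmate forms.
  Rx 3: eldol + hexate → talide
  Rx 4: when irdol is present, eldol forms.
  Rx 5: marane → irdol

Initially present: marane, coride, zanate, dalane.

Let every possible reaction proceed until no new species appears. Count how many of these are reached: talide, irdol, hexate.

1

marane present → irdol forms (Rx 5).
talide would need eldol and hexate (Rx 3), but hexate never forms.
irdol: reached.
hexate would need talide (Rx 1), but talide never forms.
Reached: irdol — 1 of the 3.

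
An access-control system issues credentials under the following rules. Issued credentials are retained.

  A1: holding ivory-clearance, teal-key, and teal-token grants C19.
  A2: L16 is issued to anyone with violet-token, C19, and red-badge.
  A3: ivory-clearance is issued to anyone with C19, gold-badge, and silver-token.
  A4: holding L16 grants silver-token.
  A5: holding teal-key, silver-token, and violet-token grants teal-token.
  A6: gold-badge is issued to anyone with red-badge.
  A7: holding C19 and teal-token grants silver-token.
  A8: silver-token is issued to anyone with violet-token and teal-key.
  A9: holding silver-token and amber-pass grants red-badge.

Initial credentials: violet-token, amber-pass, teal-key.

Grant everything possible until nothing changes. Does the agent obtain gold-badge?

Holding violet-token and teal-key grants silver-token (A8).
Holding silver-token and amber-pass grants red-badge (A9).
Holding red-badge grants gold-badge (A6).

Yes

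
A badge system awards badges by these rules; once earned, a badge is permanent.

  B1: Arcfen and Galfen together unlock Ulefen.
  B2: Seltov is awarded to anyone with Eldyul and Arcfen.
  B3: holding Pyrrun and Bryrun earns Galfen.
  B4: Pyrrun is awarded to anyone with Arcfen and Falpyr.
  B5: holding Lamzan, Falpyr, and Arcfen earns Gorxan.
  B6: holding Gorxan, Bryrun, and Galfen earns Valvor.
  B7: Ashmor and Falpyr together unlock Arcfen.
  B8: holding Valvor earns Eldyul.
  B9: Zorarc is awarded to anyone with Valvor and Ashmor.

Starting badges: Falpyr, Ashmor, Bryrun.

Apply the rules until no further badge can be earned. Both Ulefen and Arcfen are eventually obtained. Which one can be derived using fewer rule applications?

Arcfen

Arcfen: With Ashmor and Falpyr, Arcfen is earned (B7). [1 rule application]
Ulefen: With Ashmor and Falpyr, Arcfen is earned (B7). With Arcfen and Falpyr, Pyrrun is earned (B4). With Pyrrun and Bryrun, Galfen is earned (B3). With Arcfen and Galfen, Ulefen is earned (B1). [4 rule applications]
Arcfen needs fewer.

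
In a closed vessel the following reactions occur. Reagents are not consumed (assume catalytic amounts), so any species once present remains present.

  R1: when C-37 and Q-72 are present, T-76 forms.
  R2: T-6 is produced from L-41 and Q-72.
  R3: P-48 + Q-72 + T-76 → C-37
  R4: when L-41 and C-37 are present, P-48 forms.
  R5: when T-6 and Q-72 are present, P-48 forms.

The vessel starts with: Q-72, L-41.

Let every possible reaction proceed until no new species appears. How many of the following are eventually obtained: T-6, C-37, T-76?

L-41 and Q-72 present → T-6 forms (R2).
T-6: reached.
C-37 would need P-48, Q-72, and T-76 (R3), but T-76 never forms.
T-76 would need C-37 and Q-72 (R1), but C-37 never forms.
Reached: T-6 — 1 of the 3.

1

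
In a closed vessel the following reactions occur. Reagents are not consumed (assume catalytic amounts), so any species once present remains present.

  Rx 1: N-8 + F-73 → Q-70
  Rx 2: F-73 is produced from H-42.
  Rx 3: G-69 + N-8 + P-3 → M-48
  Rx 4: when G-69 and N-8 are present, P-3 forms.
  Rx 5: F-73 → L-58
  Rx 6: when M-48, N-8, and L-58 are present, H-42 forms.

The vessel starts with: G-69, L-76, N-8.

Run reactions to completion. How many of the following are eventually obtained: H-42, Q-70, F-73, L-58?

0

H-42 would need M-48, N-8, and L-58 (Rx 6), but L-58 never forms.
Q-70 would need N-8 and F-73 (Rx 1), but F-73 never forms.
F-73 would need H-42 (Rx 2), but H-42 never forms.
L-58 would need F-73 (Rx 5), but F-73 never forms.
None of the 4 are reached.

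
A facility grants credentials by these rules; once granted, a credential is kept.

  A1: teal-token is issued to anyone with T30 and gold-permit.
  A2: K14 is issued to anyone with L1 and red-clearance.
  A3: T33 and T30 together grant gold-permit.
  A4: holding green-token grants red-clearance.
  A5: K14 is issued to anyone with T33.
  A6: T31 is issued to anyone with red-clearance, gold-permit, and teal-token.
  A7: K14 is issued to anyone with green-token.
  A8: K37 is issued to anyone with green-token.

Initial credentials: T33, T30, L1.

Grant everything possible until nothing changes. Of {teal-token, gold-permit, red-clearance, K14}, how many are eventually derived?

Holding T33 grants K14 (A5).
Holding T33 and T30 grants gold-permit (A3).
Holding T30 and gold-permit grants teal-token (A1).
teal-token: reached.
gold-permit: reached.
red-clearance would need green-token (A4), but green-token is never granted.
K14: reached.
Reached: teal-token, gold-permit, and K14 — 3 of the 4.

3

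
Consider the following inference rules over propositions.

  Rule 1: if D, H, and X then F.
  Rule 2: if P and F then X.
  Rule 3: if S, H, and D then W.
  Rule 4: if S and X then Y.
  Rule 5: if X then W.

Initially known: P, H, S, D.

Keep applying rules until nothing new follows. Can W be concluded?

Yes

From S, H, and D, Rule 3 gives W.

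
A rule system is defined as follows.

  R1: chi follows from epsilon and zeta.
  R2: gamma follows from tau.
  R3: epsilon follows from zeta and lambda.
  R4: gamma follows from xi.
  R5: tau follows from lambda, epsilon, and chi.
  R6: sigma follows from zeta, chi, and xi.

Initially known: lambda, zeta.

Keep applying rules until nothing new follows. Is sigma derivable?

sigma would need zeta, chi, and xi (R6), but xi is never established.

No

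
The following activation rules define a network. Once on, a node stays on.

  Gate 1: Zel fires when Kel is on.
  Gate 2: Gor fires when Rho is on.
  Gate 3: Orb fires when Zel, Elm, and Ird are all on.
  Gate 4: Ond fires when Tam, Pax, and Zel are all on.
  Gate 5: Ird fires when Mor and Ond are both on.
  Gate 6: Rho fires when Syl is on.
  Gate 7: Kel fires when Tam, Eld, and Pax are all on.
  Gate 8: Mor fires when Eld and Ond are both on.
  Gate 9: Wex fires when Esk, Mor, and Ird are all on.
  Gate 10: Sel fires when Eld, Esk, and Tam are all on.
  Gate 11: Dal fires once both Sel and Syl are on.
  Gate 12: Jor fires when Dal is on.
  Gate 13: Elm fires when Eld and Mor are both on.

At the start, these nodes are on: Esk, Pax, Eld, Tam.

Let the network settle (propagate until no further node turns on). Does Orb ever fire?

Gate 7: Tam, Eld, and Pax on → Kel on.
Kel is on, so Zel fires (Gate 1).
Tam, Pax, and Zel are on, so Ond fires (Gate 4).
Gate 8: Eld and Ond on → Mor on.
Gate 5: Mor and Ond on → Ird on.
Eld and Mor are on, so Elm fires (Gate 13).
Zel, Elm, and Ird are on, so Orb fires (Gate 3).

Yes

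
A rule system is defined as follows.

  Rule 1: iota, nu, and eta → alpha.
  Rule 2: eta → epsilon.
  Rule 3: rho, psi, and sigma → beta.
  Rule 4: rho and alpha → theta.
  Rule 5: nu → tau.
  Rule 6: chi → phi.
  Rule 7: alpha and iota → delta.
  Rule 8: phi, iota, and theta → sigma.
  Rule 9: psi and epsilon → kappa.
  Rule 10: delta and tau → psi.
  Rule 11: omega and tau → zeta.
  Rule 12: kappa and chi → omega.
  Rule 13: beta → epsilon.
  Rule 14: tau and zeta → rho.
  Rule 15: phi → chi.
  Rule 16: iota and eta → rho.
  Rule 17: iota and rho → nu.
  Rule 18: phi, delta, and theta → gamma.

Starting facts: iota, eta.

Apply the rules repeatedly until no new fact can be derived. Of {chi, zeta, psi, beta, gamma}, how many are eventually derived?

1

From iota and eta, Rule 16 gives rho.
iota and rho hold, so nu follows (Rule 17).
nu holds, so tau follows (Rule 5).
iota, nu, and eta hold, so alpha follows (Rule 1).
From alpha and iota, Rule 7 gives delta.
From delta and tau, Rule 10 gives psi.
chi would need phi (Rule 15), but phi is never established.
zeta would need omega and tau (Rule 11), but omega is never established.
psi: reached.
beta would need rho, psi, and sigma (Rule 3), but sigma is never established.
gamma would need phi, delta, and theta (Rule 18), but phi is never established.
Reached: psi — 1 of the 5.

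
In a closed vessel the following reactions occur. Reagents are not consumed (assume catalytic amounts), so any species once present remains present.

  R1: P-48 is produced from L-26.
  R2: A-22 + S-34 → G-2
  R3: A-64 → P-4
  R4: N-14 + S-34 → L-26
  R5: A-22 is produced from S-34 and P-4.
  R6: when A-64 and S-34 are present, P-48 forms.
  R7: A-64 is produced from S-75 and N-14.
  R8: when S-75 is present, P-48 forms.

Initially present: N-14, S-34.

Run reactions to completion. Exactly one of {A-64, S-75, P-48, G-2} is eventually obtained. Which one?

N-14 and S-34 present → L-26 forms (R4).
L-26 present → P-48 forms (R1).
G-2 would need A-22 and S-34 (R2), but A-22 never forms. A-64 would need S-75 and N-14 (R7), but S-75 never forms. No rule produces S-75, and it is not given.

P-48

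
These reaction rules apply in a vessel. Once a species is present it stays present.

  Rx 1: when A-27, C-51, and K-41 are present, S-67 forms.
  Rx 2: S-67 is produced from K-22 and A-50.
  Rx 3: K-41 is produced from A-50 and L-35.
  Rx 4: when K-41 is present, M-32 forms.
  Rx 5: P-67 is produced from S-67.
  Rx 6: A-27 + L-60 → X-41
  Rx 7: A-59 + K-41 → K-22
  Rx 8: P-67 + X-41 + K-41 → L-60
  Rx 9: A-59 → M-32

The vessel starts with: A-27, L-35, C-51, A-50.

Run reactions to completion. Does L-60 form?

L-60 would need P-67, X-41, and K-41 (Rx 8), but X-41 never forms.

No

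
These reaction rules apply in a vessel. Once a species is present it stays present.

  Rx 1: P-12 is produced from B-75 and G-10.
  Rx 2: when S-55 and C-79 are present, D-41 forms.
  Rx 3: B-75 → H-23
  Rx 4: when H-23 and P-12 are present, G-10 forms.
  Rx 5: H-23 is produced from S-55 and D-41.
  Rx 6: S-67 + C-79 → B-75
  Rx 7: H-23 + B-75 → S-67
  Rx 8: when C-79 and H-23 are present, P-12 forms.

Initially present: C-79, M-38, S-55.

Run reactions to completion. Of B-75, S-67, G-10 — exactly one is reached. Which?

G-10

S-55 and C-79 present → D-41 forms (Rx 2).
S-55 and D-41 present → H-23 forms (Rx 5).
C-79 and H-23 present → P-12 forms (Rx 8).
H-23 and P-12 present → G-10 forms (Rx 4).
S-67 would need H-23 and B-75 (Rx 7), but B-75 never forms. B-75 would need S-67 and C-79 (Rx 6), but S-67 never forms.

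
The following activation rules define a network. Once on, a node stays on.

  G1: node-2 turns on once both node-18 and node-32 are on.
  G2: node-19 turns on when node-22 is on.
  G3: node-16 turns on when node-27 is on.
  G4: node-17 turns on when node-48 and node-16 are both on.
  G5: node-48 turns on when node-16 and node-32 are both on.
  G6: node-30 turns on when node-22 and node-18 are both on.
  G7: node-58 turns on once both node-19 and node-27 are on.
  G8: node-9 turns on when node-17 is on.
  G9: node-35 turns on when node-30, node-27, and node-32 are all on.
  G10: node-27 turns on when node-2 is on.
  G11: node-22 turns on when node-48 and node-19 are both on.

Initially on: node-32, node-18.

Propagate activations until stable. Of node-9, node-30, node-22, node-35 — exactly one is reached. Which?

node-9

node-18 and node-32 are on, so node-2 turns on (G1).
node-2 is on, so node-27 turns on (G10).
node-27 is on, so node-16 turns on (G3).
G5: node-16 and node-32 on → node-48 on.
node-48 and node-16 are on, so node-17 turns on (G4).
G8: node-17 on → node-9 on.
node-22 would need node-48 and node-19 (G11), but node-19 never turns on. node-35 would need node-30, node-27, and node-32 (G9), but node-30 never turns on. node-30 would need node-22 and node-18 (G6), but node-22 never turns on.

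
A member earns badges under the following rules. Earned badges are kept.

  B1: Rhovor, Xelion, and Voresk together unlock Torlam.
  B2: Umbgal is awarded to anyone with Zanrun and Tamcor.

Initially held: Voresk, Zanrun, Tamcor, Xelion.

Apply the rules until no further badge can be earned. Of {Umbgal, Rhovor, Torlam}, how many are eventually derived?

With Zanrun and Tamcor, Umbgal is earned (B2).
Umbgal: reached.
No rule produces Rhovor, and it is not given.
Torlam would need Rhovor, Xelion, and Voresk (B1), but Rhovor is never earned.
Reached: Umbgal — 1 of the 3.

1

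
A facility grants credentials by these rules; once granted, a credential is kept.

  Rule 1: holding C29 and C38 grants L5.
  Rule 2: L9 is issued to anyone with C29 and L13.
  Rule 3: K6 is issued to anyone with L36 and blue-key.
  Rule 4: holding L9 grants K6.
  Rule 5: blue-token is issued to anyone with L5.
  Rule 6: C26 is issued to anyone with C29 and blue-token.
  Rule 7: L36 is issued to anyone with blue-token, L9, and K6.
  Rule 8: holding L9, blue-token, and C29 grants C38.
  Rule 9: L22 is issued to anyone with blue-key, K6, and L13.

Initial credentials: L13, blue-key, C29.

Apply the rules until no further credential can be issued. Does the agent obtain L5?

L5 would need C29 and C38 (Rule 1), but C38 is never granted.

No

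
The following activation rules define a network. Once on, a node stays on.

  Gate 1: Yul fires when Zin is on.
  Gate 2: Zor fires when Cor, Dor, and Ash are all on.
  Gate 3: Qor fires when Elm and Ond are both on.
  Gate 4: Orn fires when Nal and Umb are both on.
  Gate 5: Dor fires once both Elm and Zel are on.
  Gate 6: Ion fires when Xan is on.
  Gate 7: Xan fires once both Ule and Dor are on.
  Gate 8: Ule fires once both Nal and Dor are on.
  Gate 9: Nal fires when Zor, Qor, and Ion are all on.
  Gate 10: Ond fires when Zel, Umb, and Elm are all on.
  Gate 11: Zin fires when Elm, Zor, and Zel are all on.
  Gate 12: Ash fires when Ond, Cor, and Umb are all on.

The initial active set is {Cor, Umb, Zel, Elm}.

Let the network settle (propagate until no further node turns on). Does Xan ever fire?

Xan would need Ule and Dor (Gate 7), but Ule never turns on.

No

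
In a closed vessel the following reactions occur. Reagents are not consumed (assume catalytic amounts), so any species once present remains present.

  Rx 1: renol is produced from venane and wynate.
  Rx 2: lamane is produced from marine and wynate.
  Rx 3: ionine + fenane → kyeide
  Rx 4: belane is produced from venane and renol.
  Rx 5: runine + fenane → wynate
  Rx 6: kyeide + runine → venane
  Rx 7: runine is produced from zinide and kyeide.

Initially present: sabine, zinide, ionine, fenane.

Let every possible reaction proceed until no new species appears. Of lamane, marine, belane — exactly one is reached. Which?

belane

ionine and fenane present → kyeide forms (Rx 3).
zinide and kyeide present → runine forms (Rx 7).
runine and fenane present → wynate forms (Rx 5).
kyeide and runine present → venane forms (Rx 6).
venane and wynate present → renol forms (Rx 1).
venane and renol present → belane forms (Rx 4).
No rule produces marine, and it is not given. lamane would need marine and wynate (Rx 2), but marine never forms.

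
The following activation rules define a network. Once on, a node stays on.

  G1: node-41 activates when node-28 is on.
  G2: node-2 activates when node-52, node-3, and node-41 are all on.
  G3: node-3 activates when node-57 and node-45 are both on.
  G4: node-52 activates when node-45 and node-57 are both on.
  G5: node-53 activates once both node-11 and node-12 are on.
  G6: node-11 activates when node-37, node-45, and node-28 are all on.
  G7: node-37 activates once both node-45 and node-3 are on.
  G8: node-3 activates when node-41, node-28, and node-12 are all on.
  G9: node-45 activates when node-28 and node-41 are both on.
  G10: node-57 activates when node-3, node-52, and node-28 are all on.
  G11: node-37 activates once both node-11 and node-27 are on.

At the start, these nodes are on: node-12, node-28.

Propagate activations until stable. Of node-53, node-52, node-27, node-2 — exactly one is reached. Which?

node-28 is on, so node-41 activates (G1).
G8: node-41, node-28, and node-12 on → node-3 on.
node-28 and node-41 are on, so node-45 activates (G9).
node-45 and node-3 are on, so node-37 activates (G7).
G6: node-37, node-45, and node-28 on → node-11 on.
G5: node-11 and node-12 on → node-53 on.
node-52 would need node-45 and node-57 (G4), but node-57 never turns on. No rule produces node-27, and it is not given. node-2 would need node-52, node-3, and node-41 (G2), but node-52 never turns on.

node-53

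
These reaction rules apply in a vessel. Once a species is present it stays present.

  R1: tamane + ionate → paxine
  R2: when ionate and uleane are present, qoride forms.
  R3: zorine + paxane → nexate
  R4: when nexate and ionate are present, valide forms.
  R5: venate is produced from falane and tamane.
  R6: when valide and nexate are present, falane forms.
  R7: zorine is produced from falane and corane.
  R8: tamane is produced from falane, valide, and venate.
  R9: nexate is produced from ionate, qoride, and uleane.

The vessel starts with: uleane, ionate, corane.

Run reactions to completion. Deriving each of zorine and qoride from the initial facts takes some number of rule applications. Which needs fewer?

qoride

qoride: ionate and uleane present → qoride forms (R2). [1 rule application]
zorine: ionate and uleane present → qoride forms (R2). ionate, qoride, and uleane present → nexate forms (R9). nexate and ionate present → valide forms (R4). valide and nexate present → falane forms (R6). falane and corane present → zorine forms (R7). [5 rule applications]
qoride needs fewer.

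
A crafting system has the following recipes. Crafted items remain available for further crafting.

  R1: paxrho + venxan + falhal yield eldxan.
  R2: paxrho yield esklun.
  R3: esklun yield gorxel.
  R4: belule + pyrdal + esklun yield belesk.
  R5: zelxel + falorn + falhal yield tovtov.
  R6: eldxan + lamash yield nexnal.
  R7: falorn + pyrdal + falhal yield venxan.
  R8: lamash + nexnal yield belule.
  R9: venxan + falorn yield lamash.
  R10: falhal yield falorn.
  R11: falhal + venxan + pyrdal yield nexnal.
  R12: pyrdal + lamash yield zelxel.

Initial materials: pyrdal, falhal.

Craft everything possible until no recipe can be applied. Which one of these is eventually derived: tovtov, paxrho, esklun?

Using R10, falhal makes falorn.
Using R7, falorn, pyrdal, and falhal make venxan.
Using R9, venxan and falorn make lamash.
pyrdal + lamash → zelxel (R12).
Using R5, zelxel, falorn, and falhal make tovtov.
No rule produces paxrho, and it is not given. esklun would need paxrho (R2), but paxrho is never obtained.

tovtov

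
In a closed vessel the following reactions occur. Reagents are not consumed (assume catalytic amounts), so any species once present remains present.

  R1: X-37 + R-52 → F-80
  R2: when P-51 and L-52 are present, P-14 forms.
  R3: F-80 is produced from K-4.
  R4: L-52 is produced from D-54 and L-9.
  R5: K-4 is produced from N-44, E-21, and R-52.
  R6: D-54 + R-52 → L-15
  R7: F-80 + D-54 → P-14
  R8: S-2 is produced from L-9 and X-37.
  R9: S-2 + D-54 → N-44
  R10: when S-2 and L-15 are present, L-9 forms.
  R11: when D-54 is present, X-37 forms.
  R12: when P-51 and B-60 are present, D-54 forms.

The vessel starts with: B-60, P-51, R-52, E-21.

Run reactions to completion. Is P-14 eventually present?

P-51 and B-60 present → D-54 forms (R12).
D-54 present → X-37 forms (R11).
X-37 and R-52 present → F-80 forms (R1).
F-80 and D-54 present → P-14 forms (R7).

Yes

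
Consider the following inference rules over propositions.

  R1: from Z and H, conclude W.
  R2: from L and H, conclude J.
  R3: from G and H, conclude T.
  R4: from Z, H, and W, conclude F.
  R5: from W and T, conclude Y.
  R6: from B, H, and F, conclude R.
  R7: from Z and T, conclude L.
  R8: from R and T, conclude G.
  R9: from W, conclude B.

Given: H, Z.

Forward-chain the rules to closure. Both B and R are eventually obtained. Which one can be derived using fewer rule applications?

B: Z and H hold, so W follows (R1). From W, R9 gives B. [2 rule applications]
R: Z and H hold, so W follows (R1). From Z, H, and W, R4 gives F. W holds, so B follows (R9). From B, H, and F, R6 gives R. [4 rule applications]
B needs fewer.

B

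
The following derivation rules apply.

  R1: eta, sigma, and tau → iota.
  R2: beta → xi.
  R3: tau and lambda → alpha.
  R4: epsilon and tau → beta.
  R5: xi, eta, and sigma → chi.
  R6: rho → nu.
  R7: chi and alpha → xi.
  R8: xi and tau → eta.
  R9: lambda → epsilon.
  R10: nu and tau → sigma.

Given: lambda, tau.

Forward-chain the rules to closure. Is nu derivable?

nu would need rho (R6), but rho is never established.

No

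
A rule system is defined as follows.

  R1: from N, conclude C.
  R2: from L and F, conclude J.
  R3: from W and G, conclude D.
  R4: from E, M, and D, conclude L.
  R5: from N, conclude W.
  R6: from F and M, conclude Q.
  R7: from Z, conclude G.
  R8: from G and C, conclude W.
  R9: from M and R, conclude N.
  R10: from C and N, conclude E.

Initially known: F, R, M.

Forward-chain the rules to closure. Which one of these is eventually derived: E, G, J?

E

M and R hold, so N follows (R9).
From N, R1 gives C.
From C and N, R10 gives E.
G would need Z (R7), but Z is never established. J would need L and F (R2), but L is never established.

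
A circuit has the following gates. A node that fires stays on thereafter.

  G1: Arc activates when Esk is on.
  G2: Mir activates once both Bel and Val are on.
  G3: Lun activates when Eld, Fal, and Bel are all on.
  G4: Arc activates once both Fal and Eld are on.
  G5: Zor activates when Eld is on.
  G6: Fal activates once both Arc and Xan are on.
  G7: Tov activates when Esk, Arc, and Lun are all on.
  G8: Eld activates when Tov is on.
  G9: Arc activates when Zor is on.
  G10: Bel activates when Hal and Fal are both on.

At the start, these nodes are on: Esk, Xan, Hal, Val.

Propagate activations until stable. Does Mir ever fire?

Yes

G1: Esk on → Arc on.
Arc and Xan are on, so Fal activates (G6).
G10: Hal and Fal on → Bel on.
G2: Bel and Val on → Mir on.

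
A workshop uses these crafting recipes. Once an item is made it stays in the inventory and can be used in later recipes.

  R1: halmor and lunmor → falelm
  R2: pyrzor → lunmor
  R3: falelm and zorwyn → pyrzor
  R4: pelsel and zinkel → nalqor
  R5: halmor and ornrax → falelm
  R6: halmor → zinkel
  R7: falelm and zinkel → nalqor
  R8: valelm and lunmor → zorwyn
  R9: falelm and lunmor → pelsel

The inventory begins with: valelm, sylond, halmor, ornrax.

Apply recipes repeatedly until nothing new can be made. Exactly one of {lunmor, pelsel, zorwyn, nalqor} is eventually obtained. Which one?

Using R6, halmor makes zinkel.
Using R5, halmor and ornrax make falelm.
falelm and zinkel → nalqor (R7).
lunmor would need pyrzor (R2), but pyrzor is never obtained. pelsel would need falelm and lunmor (R9), but lunmor is never obtained. zorwyn would need valelm and lunmor (R8), but lunmor is never obtained.

nalqor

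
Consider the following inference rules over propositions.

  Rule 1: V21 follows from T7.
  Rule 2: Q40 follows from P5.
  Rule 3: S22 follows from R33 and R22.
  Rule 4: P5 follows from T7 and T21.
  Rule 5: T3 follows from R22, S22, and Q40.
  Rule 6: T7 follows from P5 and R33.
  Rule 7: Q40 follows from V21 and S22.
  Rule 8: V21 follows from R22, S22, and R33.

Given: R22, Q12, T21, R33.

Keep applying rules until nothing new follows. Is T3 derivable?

From R33 and R22, Rule 3 gives S22.
R22, S22, and R33 hold, so V21 follows (Rule 8).
From V21 and S22, Rule 7 gives Q40.
R22, S22, and Q40 hold, so T3 follows (Rule 5).

Yes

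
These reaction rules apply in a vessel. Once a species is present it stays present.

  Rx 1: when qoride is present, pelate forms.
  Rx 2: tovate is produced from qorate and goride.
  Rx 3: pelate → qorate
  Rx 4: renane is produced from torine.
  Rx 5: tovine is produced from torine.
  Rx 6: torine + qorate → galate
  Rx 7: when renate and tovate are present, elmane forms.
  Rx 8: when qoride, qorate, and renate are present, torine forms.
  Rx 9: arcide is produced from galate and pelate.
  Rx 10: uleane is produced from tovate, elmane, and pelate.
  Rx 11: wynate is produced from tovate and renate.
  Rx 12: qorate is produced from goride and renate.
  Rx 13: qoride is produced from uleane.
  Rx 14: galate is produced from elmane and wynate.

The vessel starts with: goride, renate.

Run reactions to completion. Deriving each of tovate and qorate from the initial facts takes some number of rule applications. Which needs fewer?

qorate: goride and renate present → qorate forms (Rx 12). [1 rule application]
tovate: goride and renate present → qorate forms (Rx 12). qorate and goride present → tovate forms (Rx 2). [2 rule applications]
qorate needs fewer.

qorate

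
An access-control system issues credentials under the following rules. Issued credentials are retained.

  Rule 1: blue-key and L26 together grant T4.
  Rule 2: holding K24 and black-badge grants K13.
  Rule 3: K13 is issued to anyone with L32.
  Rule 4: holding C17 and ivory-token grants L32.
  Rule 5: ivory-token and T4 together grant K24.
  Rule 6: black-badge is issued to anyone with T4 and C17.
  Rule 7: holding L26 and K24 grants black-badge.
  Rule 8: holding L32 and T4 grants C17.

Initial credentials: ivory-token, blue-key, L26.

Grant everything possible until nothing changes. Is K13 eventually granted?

Holding blue-key and L26 grants T4 (Rule 1).
Holding ivory-token and T4 grants K24 (Rule 5).
Holding L26 and K24 grants black-badge (Rule 7).
Holding K24 and black-badge grants K13 (Rule 2).

Yes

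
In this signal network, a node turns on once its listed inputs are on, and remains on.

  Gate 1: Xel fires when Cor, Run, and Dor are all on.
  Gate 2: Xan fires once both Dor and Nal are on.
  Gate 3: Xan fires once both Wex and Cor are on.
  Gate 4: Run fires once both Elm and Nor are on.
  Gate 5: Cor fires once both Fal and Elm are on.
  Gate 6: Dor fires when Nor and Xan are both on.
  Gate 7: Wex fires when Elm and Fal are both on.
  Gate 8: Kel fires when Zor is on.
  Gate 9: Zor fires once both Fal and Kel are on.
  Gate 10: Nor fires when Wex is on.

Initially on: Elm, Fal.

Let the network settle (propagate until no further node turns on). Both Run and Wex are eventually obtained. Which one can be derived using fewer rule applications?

Wex

Wex: Elm and Fal are on, so Wex fires (Gate 7). [1 rule application]
Run: Gate 7: Elm and Fal on → Wex on. Gate 10: Wex on → Nor on. Gate 4: Elm and Nor on → Run on. [3 rule applications]
Wex needs fewer.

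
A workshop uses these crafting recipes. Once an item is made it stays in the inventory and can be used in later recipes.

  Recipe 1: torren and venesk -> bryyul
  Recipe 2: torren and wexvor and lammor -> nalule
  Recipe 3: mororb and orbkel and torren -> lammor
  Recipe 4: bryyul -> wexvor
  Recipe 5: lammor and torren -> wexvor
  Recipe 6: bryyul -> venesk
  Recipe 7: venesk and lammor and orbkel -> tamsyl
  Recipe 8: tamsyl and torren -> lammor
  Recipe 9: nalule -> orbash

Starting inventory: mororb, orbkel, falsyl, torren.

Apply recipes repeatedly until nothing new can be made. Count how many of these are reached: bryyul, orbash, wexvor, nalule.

mororb and orbkel and torren -> lammor (Recipe 3).
lammor and torren -> wexvor (Recipe 5).
Using Recipe 2, torren, wexvor, and lammor make nalule.
nalule -> orbash (Recipe 9).
bryyul would need torren and venesk (Recipe 1), but venesk is never obtained.
orbash: reached.
wexvor: reached.
nalule: reached.
Reached: orbash, wexvor, and nalule — 3 of the 4.

3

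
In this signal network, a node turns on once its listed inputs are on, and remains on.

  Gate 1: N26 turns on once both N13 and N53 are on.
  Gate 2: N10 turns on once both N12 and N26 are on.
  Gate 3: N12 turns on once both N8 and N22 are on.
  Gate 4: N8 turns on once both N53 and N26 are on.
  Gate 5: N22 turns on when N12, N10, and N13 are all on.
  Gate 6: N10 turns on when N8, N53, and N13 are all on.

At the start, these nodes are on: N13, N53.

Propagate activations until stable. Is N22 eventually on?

N22 would need N12, N10, and N13 (Gate 5), but N12 never turns on.

No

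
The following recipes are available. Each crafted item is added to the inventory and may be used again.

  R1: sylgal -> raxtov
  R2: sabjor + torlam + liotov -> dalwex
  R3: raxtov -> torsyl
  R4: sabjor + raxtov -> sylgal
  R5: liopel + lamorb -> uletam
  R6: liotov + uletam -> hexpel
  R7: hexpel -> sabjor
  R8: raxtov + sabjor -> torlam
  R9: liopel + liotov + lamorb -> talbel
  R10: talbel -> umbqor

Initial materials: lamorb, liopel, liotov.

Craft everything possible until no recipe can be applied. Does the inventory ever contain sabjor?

liopel + lamorb -> uletam (R5).
Using R6, liotov and uletam make hexpel.
hexpel -> sabjor (R7).

Yes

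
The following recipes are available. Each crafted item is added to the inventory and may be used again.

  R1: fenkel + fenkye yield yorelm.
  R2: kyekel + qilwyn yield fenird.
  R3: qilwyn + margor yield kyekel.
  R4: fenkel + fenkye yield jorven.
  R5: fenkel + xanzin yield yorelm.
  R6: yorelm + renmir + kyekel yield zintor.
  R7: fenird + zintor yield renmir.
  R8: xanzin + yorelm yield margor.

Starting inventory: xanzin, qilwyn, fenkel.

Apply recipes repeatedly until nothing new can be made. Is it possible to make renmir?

renmir would need fenird and zintor (R7), but zintor is never obtained.

No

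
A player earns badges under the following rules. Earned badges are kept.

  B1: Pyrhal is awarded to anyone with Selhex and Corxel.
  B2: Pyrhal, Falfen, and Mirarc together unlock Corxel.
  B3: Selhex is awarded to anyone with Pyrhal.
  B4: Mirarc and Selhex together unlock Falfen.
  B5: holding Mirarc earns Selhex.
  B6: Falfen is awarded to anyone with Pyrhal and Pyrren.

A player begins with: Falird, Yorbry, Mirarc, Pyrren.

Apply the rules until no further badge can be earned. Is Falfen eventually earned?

With Mirarc, Selhex is earned (B5).
With Mirarc and Selhex, Falfen is earned (B4).

Yes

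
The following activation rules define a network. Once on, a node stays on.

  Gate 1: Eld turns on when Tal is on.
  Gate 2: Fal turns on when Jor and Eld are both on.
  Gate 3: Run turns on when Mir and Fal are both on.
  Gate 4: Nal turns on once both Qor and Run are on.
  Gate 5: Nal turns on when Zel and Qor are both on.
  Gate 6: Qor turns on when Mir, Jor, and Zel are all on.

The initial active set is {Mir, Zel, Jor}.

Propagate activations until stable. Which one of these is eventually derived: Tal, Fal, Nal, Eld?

Nal

Gate 6: Mir, Jor, and Zel on → Qor on.
Zel and Qor are on, so Nal turns on (Gate 5).
Fal would need Jor and Eld (Gate 2), but Eld never turns on. No rule produces Tal, and it is not given. Eld would need Tal (Gate 1), but Tal never turns on.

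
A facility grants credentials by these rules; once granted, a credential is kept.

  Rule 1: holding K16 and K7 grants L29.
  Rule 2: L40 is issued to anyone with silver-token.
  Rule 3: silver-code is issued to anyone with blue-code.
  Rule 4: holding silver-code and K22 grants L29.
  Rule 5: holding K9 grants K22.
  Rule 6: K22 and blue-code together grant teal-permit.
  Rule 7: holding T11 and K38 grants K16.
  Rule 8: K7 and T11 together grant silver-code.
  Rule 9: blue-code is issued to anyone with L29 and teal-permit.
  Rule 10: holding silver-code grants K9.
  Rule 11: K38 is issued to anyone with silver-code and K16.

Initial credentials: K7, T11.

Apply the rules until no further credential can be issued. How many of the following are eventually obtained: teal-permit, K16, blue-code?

0

teal-permit would need K22 and blue-code (Rule 6), but blue-code is never granted.
K16 would need T11 and K38 (Rule 7), but K38 is never granted.
blue-code would need L29 and teal-permit (Rule 9), but teal-permit is never granted.
None of the 3 are reached.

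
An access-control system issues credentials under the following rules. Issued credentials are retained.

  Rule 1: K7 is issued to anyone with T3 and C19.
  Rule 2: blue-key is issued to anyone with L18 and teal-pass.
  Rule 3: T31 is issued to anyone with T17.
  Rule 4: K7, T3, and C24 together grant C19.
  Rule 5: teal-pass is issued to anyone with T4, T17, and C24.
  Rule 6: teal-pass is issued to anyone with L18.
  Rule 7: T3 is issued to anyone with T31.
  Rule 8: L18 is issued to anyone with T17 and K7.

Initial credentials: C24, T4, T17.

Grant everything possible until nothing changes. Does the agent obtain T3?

Yes

Holding T17 grants T31 (Rule 3).
Holding T31 grants T3 (Rule 7).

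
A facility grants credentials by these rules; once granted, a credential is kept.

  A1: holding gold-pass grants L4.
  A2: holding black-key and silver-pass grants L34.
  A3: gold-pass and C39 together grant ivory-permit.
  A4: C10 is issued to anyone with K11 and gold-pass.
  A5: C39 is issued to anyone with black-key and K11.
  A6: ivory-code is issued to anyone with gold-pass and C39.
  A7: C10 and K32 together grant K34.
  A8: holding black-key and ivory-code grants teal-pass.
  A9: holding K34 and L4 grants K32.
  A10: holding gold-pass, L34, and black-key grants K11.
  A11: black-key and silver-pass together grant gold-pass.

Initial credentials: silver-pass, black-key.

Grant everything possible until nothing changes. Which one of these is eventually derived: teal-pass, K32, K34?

teal-pass

Holding black-key and silver-pass grants gold-pass (A11).
Holding black-key and silver-pass grants L34 (A2).
Holding gold-pass, L34, and black-key grants K11 (A10).
Holding black-key and K11 grants C39 (A5).
Holding gold-pass and C39 grants ivory-code (A6).
Holding black-key and ivory-code grants teal-pass (A8).
K34 would need C10 and K32 (A7), but K32 is never granted. K32 would need K34 and L4 (A9), but K34 is never granted.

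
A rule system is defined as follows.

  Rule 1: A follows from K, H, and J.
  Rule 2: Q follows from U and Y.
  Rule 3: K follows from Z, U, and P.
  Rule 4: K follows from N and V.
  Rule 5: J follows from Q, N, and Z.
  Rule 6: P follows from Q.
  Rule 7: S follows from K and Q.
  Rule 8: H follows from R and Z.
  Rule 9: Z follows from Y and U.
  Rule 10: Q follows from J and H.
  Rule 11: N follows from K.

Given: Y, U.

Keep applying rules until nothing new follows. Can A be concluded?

No

A would need K, H, and J (Rule 1), but H is never established.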